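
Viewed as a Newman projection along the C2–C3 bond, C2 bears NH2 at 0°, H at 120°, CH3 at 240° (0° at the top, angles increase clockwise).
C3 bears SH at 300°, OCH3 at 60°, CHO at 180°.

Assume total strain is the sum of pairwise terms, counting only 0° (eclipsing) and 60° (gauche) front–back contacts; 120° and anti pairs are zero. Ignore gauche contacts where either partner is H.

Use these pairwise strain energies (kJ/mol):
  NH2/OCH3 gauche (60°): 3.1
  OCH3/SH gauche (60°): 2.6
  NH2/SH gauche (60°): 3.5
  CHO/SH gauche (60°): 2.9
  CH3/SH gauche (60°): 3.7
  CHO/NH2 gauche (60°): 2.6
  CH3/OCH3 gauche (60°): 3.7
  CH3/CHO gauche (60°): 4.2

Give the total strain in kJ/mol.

14.5 kJ/mol

This conformer (staggered): NH2–SH gauche, NH2–OCH3 gauche, CH3–SH gauche, CH3–CHO gauche; 3.5 + 3.1 + 3.7 + 4.2 = 14.5 kJ/mol.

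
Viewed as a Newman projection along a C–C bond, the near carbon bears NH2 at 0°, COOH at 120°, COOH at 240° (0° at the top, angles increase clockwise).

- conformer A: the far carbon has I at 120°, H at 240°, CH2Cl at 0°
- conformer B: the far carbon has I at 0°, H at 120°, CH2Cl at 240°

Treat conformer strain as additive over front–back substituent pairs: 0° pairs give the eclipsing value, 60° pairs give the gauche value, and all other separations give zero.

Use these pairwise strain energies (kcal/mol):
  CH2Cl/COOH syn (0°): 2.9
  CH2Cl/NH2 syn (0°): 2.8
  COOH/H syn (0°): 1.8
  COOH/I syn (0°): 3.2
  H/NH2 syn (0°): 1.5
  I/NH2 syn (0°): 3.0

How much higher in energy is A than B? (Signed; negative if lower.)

A is eclipsed. NH2 at 0° is eclipsed with CH2Cl at 0° (2.8); COOH at 120° is eclipsed with I at 120° (3.2); COOH at 240° is eclipsed with H at 240° (1.8). Total 7.8 kcal/mol.
B is eclipsed. NH2 at 0° is eclipsed with I at 0° (3.0); COOH at 120° is eclipsed with H at 120° (1.8); COOH at 240° is eclipsed with CH2Cl at 240° (2.9). Total 7.7 kcal/mol.
E(A) − E(B) = 7.8 − 7.7 = +0.1 kcal/mol.

+0.1 kcal/mol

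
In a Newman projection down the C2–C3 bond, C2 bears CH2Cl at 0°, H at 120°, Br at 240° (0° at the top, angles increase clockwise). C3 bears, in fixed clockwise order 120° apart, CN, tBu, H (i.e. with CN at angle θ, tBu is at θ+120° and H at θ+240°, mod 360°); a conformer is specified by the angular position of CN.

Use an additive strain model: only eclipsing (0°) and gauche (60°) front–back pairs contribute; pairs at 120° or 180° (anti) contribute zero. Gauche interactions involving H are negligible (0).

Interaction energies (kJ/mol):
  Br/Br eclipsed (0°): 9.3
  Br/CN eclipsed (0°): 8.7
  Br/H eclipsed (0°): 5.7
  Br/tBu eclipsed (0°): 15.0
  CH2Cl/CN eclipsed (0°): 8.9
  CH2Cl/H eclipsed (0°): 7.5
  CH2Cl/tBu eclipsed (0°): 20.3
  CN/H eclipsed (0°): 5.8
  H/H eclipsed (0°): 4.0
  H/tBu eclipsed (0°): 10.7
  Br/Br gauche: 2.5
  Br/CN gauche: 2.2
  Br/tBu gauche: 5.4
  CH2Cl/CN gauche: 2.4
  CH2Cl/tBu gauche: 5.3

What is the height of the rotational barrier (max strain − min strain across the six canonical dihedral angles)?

25.2 kJ/mol

CN at 0° (eclipsed): CH2Cl–CN eclipsed, H–tBu eclipsed, Br–H eclipsed; 8.9 + 10.7 + 5.7 = 25.3 kJ/mol.
CN at 60° (staggered): CH2Cl–CN gauche, Br–tBu gauche; 2.4 + 5.4 = 7.8 kJ/mol.
CN at 120° (eclipsed): CH2Cl–H eclipsed, H–CN eclipsed, Br–tBu eclipsed; 7.5 + 5.8 + 15.0 = 28.3 kJ/mol.
CN at 180° (staggered): CH2Cl–tBu gauche, Br–CN gauche, Br–tBu gauche; 5.3 + 2.2 + 5.4 = 12.9 kJ/mol.
CN at 240° (eclipsed): CH2Cl–tBu eclipsed, H–H eclipsed, Br–CN eclipsed; 20.3 + 4.0 + 8.7 = 33.0 kJ/mol.
CN at 300° (staggered): CH2Cl–CN gauche, CH2Cl–tBu gauche, Br–CN gauche; 2.4 + 5.3 + 2.2 = 9.9 kJ/mol.
Max at 240° (33.0 kJ/mol), min at 60° (7.8 kJ/mol); barrier = 25.2 kJ/mol.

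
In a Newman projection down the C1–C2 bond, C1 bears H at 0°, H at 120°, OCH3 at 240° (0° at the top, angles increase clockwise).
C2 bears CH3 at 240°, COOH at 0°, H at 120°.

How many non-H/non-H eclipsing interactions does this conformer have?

1

Non-H eclipsing pairs: OCH3(240°)/CH3(240°) — 1 interaction.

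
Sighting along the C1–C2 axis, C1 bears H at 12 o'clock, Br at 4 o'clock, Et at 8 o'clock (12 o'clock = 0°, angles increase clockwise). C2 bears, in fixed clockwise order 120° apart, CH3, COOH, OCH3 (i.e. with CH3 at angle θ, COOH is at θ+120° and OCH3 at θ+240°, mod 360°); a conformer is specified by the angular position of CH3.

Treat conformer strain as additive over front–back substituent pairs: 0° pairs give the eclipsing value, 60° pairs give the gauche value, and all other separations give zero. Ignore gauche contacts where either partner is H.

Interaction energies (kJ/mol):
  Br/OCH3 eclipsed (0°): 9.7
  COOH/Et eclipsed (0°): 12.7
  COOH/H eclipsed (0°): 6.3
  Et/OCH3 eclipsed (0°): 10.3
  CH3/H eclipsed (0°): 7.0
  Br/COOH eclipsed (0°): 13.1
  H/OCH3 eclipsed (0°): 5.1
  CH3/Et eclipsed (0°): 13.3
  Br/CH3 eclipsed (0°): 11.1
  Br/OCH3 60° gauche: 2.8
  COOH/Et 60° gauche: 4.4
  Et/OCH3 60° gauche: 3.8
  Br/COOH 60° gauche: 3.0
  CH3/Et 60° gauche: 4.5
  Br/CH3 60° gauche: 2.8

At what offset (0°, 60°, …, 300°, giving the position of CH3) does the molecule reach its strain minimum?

60°

CH3 at 0° (eclipsed): H(0°)/CH3(0°) eclipsed 7.0; Br(120°)/COOH(120°) eclipsed 13.1; Et(240°)/OCH3(240°) eclipsed 10.3 → 30.4 kJ/mol.
CH3 at 60° (staggered): Br(120°)/CH3(60°) gauche 2.8; Br(120°)/COOH(180°) gauche 3.0; Et(240°)/COOH(180°) gauche 4.4; Et(240°)/OCH3(300°) gauche 3.8 → 14.0 kJ/mol.
CH3 at 120° (eclipsed): H(0°)/OCH3(0°) eclipsed 5.1; Br(120°)/CH3(120°) eclipsed 11.1; Et(240°)/COOH(240°) eclipsed 12.7 → 28.9 kJ/mol.
CH3 at 180° (staggered): Br(120°)/CH3(180°) gauche 2.8; Br(120°)/OCH3(60°) gauche 2.8; Et(240°)/CH3(180°) gauche 4.5; Et(240°)/COOH(300°) gauche 4.4 → 14.5 kJ/mol.
CH3 at 240° (eclipsed): H(0°)/COOH(0°) eclipsed 6.3; Br(120°)/OCH3(120°) eclipsed 9.7; Et(240°)/CH3(240°) eclipsed 13.3 → 29.3 kJ/mol.
CH3 at 300° (staggered): Br(120°)/COOH(60°) gauche 3.0; Br(120°)/OCH3(180°) gauche 2.8; Et(240°)/CH3(300°) gauche 4.5; Et(240°)/OCH3(180°) gauche 3.8 → 14.1 kJ/mol.
The minimum (14.0 kJ/mol) occurs with CH3 at 60°.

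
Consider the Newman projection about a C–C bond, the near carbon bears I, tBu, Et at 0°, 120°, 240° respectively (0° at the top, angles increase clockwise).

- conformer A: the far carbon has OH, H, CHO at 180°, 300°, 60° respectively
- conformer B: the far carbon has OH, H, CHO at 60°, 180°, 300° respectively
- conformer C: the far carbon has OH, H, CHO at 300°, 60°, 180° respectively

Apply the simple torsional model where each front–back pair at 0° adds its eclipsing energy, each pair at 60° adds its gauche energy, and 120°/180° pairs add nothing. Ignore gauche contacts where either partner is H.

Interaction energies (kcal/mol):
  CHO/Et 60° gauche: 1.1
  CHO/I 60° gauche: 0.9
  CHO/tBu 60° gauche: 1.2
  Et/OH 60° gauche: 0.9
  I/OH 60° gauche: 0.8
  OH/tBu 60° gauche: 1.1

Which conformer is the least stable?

A (staggered): I–CHO gauche, tBu–OH gauche, tBu–CHO gauche, Et–OH gauche; 0.9 + 1.1 + 1.2 + 0.9 = 4.1 kcal/mol.
B (staggered): I–OH gauche, I–CHO gauche, tBu–OH gauche, Et–CHO gauche; 0.8 + 0.9 + 1.1 + 1.1 = 3.9 kcal/mol.
C (staggered): I–OH gauche, tBu–CHO gauche, Et–OH gauche, Et–CHO gauche; 0.8 + 1.2 + 0.9 + 1.1 = 4.0 kcal/mol.
A has the highest total (4.1 kcal/mol).

A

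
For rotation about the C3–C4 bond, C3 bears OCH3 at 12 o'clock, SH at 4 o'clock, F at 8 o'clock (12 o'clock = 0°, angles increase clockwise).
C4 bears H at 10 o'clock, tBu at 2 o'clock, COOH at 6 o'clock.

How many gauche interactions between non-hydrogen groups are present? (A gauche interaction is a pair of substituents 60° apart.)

Non-H gauche pairs: OCH3(0°)/tBu(60°); SH(120°)/tBu(60°); SH(120°)/COOH(180°); F(240°)/COOH(180°) — 4 interactions.

4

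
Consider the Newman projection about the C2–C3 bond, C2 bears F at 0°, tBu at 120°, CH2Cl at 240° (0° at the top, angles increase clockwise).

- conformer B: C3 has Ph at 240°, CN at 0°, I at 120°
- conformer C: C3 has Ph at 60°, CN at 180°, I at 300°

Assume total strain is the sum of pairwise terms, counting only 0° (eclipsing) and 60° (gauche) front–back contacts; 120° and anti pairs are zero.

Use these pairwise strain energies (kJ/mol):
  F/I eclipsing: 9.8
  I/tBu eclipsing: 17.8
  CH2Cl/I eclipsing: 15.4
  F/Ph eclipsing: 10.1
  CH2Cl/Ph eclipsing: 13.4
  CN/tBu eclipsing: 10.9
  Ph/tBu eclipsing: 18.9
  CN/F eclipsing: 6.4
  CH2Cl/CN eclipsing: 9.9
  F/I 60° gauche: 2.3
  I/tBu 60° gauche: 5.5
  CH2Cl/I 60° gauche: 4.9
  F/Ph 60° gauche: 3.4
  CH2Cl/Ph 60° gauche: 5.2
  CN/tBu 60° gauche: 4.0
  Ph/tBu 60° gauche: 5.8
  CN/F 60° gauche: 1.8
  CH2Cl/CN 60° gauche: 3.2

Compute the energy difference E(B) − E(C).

B (eclipsed): F–CN eclipsed, tBu–I eclipsed, CH2Cl–Ph eclipsed; 6.4 + 17.8 + 13.4 = 37.6 kJ/mol.
C (staggered): F–Ph gauche, F–I gauche, tBu–Ph gauche, tBu–CN gauche, CH2Cl–CN gauche, CH2Cl–I gauche; 3.4 + 2.3 + 5.8 + 4.0 + 3.2 + 4.9 = 23.6 kJ/mol.
E(B) − E(C) = 37.6 − 23.6 = +14.0 kJ/mol.

+14.0 kJ/mol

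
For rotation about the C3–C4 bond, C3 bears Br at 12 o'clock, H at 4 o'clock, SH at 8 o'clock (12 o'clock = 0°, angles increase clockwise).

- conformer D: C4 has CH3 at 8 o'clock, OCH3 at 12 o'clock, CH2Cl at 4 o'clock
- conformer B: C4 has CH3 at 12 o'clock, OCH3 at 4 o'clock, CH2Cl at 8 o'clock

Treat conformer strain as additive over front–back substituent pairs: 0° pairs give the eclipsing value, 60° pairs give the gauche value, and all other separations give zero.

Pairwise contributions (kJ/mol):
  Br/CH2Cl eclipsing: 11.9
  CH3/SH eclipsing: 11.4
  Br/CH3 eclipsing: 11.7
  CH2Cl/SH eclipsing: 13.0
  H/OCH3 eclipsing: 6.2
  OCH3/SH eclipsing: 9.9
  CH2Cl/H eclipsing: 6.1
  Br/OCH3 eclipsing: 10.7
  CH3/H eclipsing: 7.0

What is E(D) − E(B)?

-2.7 kJ/mol

D (eclipsed): Br–OCH3 eclipsed, H–CH2Cl eclipsed, SH–CH3 eclipsed; 10.7 + 6.1 + 11.4 = 28.2 kJ/mol.
B (eclipsed): Br–CH3 eclipsed, H–OCH3 eclipsed, SH–CH2Cl eclipsed; 11.7 + 6.2 + 13.0 = 30.9 kJ/mol.
E(D) − E(B) = 28.2 − 30.9 = -2.7 kJ/mol.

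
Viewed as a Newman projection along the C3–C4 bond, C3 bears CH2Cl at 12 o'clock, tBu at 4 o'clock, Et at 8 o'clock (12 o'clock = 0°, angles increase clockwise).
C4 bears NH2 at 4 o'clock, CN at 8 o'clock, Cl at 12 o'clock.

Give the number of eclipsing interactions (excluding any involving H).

3

Non-H eclipsing pairs: CH2Cl(0°)/Cl(0°); tBu(120°)/NH2(120°); Et(240°)/CN(240°) — 3 interactions.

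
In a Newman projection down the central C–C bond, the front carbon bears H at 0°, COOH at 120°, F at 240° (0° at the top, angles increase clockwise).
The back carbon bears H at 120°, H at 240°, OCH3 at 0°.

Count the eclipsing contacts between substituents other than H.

0

Every eclipsing pair involves H, so the count is 0.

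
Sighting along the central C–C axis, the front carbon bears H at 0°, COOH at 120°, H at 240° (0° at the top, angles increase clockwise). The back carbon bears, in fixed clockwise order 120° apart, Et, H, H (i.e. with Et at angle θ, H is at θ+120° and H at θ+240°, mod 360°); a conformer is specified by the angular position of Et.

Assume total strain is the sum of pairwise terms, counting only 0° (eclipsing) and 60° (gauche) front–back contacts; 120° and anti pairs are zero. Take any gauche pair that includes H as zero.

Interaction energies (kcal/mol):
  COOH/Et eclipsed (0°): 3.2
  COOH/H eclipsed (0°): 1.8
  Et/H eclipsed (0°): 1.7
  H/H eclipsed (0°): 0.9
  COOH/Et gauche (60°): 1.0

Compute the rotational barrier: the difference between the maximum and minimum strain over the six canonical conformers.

Et at 0° is eclipsed. H at 0° is eclipsed with Et at 0° (1.7); COOH at 120° is eclipsed with H at 120° (1.8); H at 240° is eclipsed with H at 240° (0.9). Total 4.4 kcal/mol.
Et at 60° is staggered. COOH at 120° is gauche with Et at 60° (1.0). Total 1.0 kcal/mol.
Et at 120° is eclipsed. H at 0° is eclipsed with H at 0° (0.9); COOH at 120° is eclipsed with Et at 120° (3.2); H at 240° is eclipsed with H at 240° (0.9). Total 5.0 kcal/mol.
Et at 180° is staggered. COOH at 120° is gauche with Et at 180° (1.0). Total 1.0 kcal/mol.
Et at 240° is eclipsed. H at 0° is eclipsed with H at 0° (0.9); COOH at 120° is eclipsed with H at 120° (1.8); H at 240° is eclipsed with Et at 240° (1.7). Total 4.4 kcal/mol.
Et at 300° (staggered): no non-H gauche contacts → 0.0 kcal/mol.
Max at 120° (5.0 kcal/mol), min at 300° (0.0 kcal/mol); barrier = 5.0 kcal/mol.

5.0 kcal/mol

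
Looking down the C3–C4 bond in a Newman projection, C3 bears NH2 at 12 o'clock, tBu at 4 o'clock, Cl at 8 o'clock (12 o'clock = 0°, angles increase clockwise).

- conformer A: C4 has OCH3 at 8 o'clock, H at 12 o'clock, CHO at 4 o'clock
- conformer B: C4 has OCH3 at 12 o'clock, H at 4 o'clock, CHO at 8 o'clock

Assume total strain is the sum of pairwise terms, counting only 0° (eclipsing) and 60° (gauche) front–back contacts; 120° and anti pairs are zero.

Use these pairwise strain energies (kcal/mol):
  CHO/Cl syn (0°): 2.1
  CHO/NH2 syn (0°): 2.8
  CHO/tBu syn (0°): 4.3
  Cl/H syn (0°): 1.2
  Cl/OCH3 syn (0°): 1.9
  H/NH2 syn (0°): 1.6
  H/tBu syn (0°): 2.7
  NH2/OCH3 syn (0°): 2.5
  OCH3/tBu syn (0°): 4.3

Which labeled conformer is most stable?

A (eclipsed): NH2(0°)/H(0°) eclipsed 1.6; tBu(120°)/CHO(120°) eclipsed 4.3; Cl(240°)/OCH3(240°) eclipsed 1.9 → 7.8 kcal/mol.
B (eclipsed): NH2(0°)/OCH3(0°) eclipsed 2.5; tBu(120°)/H(120°) eclipsed 2.7; Cl(240°)/CHO(240°) eclipsed 2.1 → 7.3 kcal/mol.
B has the lowest total (7.3 kcal/mol).

B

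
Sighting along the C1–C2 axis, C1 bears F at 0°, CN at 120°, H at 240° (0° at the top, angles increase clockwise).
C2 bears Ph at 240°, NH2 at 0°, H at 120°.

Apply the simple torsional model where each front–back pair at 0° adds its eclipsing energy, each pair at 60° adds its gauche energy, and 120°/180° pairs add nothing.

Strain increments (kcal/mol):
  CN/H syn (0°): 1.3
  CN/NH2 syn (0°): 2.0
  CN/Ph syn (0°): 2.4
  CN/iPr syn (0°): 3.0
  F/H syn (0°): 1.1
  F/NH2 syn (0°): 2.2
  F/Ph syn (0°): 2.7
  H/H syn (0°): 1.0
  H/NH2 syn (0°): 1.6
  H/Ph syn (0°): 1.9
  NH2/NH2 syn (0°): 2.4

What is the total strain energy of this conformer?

5.4 kcal/mol

This conformer (eclipsed): F(0°)/NH2(0°) eclipsed 2.2; CN(120°)/H(120°) eclipsed 1.3; H(240°)/Ph(240°) eclipsed 1.9 → 5.4 kcal/mol.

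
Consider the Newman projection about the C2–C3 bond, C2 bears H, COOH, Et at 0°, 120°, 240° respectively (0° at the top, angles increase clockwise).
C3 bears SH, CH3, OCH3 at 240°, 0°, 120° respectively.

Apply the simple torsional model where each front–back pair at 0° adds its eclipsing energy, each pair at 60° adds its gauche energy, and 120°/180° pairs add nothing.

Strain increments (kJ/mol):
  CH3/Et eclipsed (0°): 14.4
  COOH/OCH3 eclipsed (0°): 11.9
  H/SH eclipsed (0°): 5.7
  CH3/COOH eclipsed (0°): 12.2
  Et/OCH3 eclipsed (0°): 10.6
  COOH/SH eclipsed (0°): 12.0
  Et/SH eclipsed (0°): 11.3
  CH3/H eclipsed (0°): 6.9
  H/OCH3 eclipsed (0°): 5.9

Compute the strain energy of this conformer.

30.1 kJ/mol

This conformer (eclipsed): H–CH3 eclipsed, COOH–OCH3 eclipsed, Et–SH eclipsed; 6.9 + 11.9 + 11.3 = 30.1 kJ/mol.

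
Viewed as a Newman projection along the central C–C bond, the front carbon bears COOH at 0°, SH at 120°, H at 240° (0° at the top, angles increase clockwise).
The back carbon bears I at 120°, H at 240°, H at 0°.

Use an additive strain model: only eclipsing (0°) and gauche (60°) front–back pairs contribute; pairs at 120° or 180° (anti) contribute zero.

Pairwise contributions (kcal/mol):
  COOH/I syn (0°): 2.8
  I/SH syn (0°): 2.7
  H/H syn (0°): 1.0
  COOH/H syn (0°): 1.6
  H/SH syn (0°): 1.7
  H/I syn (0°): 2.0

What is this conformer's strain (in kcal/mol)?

This conformer (eclipsed): COOH–H eclipsed, SH–I eclipsed, H–H eclipsed; 1.6 + 2.7 + 1.0 = 5.3 kcal/mol.

5.3 kcal/mol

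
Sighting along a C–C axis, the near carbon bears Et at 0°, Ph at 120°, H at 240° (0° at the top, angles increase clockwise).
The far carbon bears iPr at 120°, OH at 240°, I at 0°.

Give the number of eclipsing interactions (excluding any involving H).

2

Non-H eclipsing pairs: Et(0°)/I(0°); Ph(120°)/iPr(120°) — 2 interactions.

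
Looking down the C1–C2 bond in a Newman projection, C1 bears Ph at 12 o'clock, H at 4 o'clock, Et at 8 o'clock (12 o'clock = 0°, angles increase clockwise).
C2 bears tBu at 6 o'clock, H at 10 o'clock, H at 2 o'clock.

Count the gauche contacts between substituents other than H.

Non-H gauche pairs: Et(240°)/tBu(180°) — 1 interaction.

1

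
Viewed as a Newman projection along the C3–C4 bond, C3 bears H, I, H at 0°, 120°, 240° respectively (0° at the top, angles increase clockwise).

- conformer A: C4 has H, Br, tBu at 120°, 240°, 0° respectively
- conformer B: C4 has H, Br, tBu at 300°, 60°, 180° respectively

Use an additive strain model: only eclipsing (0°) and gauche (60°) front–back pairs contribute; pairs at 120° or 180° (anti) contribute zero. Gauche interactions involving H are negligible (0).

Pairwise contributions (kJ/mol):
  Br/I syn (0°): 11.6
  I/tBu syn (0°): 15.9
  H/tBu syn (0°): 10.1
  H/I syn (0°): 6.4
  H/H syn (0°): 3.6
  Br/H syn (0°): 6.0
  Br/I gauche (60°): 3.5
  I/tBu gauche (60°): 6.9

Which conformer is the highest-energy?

A

A is eclipsed. H at 0° is eclipsed with tBu at 0° (10.1); I at 120° is eclipsed with H at 120° (6.4); H at 240° is eclipsed with Br at 240° (6.0). Total 22.5 kJ/mol.
B is staggered. I at 120° is gauche with Br at 60° (3.5); I at 120° is gauche with tBu at 180° (6.9). Total 10.4 kJ/mol.
A has the highest total (22.5 kJ/mol).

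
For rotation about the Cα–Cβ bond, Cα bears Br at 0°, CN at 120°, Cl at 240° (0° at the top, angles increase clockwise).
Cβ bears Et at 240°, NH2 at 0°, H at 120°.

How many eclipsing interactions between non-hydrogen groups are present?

Non-H eclipsing pairs: Br(0°)/NH2(0°); Cl(240°)/Et(240°) — 2 interactions.

2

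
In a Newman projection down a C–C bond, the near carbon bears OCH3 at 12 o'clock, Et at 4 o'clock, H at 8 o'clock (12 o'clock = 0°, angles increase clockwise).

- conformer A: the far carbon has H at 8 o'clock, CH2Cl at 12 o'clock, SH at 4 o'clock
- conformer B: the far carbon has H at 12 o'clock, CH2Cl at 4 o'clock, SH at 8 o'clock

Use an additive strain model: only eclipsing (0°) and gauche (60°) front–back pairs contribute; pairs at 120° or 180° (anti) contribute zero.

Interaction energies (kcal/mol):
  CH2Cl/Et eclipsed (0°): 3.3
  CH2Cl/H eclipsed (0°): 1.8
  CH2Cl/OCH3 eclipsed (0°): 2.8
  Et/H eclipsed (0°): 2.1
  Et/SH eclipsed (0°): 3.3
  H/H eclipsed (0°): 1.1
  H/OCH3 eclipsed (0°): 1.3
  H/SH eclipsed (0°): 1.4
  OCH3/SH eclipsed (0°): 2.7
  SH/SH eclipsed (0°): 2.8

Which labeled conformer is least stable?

A

A (eclipsed): OCH3(0°)/CH2Cl(0°) eclipsed 2.8; Et(120°)/SH(120°) eclipsed 3.3; H(240°)/H(240°) eclipsed 1.1 → 7.2 kcal/mol.
B (eclipsed): OCH3(0°)/H(0°) eclipsed 1.3; Et(120°)/CH2Cl(120°) eclipsed 3.3; H(240°)/SH(240°) eclipsed 1.4 → 6.0 kcal/mol.
A has the highest total (7.2 kcal/mol).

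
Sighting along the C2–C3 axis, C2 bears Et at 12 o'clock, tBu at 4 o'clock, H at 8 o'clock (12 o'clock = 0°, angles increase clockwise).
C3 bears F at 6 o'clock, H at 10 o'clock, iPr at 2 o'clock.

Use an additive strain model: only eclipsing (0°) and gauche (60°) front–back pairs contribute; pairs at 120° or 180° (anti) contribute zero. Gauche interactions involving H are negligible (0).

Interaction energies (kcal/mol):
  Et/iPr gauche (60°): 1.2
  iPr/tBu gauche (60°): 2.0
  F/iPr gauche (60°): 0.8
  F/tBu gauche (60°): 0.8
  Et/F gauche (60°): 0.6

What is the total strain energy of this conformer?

This conformer (staggered): Et(0°)/iPr(60°) gauche 1.2; tBu(120°)/F(180°) gauche 0.8; tBu(120°)/iPr(60°) gauche 2.0 → 4.0 kcal/mol.

4.0 kcal/mol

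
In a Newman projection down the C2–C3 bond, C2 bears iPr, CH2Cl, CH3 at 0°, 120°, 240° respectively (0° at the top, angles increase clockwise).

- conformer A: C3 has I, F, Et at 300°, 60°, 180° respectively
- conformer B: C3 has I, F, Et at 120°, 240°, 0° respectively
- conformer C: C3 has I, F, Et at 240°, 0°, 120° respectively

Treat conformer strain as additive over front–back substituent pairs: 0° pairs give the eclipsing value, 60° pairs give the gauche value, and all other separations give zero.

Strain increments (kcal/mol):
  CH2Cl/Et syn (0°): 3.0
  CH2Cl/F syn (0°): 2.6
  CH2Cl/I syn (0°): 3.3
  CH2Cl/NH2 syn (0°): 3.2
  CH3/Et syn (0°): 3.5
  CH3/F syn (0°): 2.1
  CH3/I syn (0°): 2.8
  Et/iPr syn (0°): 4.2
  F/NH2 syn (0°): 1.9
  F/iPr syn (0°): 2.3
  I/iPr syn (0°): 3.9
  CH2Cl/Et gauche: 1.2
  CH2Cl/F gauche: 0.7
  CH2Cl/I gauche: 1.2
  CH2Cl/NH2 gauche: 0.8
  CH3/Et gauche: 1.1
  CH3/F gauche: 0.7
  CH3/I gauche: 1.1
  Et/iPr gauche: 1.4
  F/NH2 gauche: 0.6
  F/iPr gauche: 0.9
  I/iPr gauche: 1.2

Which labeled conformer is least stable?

A (staggered): iPr(0°)/I(300°) gauche 1.2; iPr(0°)/F(60°) gauche 0.9; CH2Cl(120°)/F(60°) gauche 0.7; CH2Cl(120°)/Et(180°) gauche 1.2; CH3(240°)/I(300°) gauche 1.1; CH3(240°)/Et(180°) gauche 1.1 → 6.2 kcal/mol.
B (eclipsed): iPr(0°)/Et(0°) eclipsed 4.2; CH2Cl(120°)/I(120°) eclipsed 3.3; CH3(240°)/F(240°) eclipsed 2.1 → 9.6 kcal/mol.
C (eclipsed): iPr(0°)/F(0°) eclipsed 2.3; CH2Cl(120°)/Et(120°) eclipsed 3.0; CH3(240°)/I(240°) eclipsed 2.8 → 8.1 kcal/mol.
B has the highest total (9.6 kcal/mol).

B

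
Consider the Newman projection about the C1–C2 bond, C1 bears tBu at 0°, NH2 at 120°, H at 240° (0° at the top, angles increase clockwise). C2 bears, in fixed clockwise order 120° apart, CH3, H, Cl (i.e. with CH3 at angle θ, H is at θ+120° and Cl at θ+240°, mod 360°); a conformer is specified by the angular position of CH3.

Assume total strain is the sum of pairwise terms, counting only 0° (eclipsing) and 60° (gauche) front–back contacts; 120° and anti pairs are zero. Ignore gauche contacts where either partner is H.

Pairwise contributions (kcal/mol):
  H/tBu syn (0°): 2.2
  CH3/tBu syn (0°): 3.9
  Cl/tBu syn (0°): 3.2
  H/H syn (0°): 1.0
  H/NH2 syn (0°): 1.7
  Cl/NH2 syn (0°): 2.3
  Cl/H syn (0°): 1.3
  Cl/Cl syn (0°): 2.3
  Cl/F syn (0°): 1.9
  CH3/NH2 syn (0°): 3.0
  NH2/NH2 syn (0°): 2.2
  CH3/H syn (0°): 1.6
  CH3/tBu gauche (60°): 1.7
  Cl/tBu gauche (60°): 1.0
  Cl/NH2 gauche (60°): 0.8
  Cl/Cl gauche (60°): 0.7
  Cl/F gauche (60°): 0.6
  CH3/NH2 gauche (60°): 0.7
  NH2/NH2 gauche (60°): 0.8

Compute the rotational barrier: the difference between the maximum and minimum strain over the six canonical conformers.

CH3 at 0° is eclipsed. tBu at 0° is eclipsed with CH3 at 0° (3.9); NH2 at 120° is eclipsed with H at 120° (1.7); H at 240° is eclipsed with Cl at 240° (1.3). Total 6.9 kcal/mol.
CH3 at 60° is staggered. tBu at 0° is gauche with CH3 at 60° (1.7); tBu at 0° is gauche with Cl at 300° (1.0); NH2 at 120° is gauche with CH3 at 60° (0.7). Total 3.4 kcal/mol.
CH3 at 120° is eclipsed. tBu at 0° is eclipsed with Cl at 0° (3.2); NH2 at 120° is eclipsed with CH3 at 120° (3.0); H at 240° is eclipsed with H at 240° (1.0). Total 7.2 kcal/mol.
CH3 at 180° is staggered. tBu at 0° is gauche with Cl at 60° (1.0); NH2 at 120° is gauche with CH3 at 180° (0.7); NH2 at 120° is gauche with Cl at 60° (0.8). Total 2.5 kcal/mol.
CH3 at 240° is eclipsed. tBu at 0° is eclipsed with H at 0° (2.2); NH2 at 120° is eclipsed with Cl at 120° (2.3); H at 240° is eclipsed with CH3 at 240° (1.6). Total 6.1 kcal/mol.
CH3 at 300° is staggered. tBu at 0° is gauche with CH3 at 300° (1.7); NH2 at 120° is gauche with Cl at 180° (0.8). Total 2.5 kcal/mol.
Max at 120° (7.2 kcal/mol), min at 180° (2.5 kcal/mol); barrier = 4.7 kcal/mol.

4.7 kcal/mol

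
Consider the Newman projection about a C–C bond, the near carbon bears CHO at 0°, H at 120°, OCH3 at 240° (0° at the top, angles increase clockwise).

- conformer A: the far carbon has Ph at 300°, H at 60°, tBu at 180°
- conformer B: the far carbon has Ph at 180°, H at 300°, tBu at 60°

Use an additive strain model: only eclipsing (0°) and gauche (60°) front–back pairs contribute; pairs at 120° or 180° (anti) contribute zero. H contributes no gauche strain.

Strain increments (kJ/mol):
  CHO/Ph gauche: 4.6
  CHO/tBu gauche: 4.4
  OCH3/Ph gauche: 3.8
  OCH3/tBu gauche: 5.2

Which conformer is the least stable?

A (staggered): CHO(0°)/Ph(300°) gauche 4.6; OCH3(240°)/Ph(300°) gauche 3.8; OCH3(240°)/tBu(180°) gauche 5.2 → 13.6 kJ/mol.
B (staggered): CHO(0°)/tBu(60°) gauche 4.4; OCH3(240°)/Ph(180°) gauche 3.8 → 8.2 kJ/mol.
A has the highest total (13.6 kJ/mol).

A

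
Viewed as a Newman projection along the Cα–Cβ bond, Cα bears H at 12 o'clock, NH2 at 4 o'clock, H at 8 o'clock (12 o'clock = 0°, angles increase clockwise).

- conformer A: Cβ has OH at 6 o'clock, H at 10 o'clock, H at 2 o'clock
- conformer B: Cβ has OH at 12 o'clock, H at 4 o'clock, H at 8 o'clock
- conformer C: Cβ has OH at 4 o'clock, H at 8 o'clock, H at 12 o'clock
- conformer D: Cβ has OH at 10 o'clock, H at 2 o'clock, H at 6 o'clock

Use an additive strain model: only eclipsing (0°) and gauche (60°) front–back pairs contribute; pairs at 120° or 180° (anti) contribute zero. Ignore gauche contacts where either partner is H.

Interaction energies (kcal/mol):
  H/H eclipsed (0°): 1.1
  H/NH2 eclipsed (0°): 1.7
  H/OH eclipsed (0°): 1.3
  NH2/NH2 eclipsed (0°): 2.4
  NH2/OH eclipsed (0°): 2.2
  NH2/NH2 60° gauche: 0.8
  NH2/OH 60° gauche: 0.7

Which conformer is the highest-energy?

A (staggered): NH2(120°)/OH(180°) gauche 0.7 → 0.7 kcal/mol.
B (eclipsed): H(0°)/OH(0°) eclipsed 1.3; NH2(120°)/H(120°) eclipsed 1.7; H(240°)/H(240°) eclipsed 1.1 → 4.1 kcal/mol.
C (eclipsed): H(0°)/H(0°) eclipsed 1.1; NH2(120°)/OH(120°) eclipsed 2.2; H(240°)/H(240°) eclipsed 1.1 → 4.4 kcal/mol.
D (staggered): no non-H gauche contacts → 0.0 kcal/mol.
C has the highest total (4.4 kcal/mol).

C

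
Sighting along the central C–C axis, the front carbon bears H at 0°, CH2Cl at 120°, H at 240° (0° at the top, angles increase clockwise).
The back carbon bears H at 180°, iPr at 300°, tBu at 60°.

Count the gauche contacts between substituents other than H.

1

Non-H gauche pairs: CH2Cl(120°)/tBu(60°) — 1 interaction.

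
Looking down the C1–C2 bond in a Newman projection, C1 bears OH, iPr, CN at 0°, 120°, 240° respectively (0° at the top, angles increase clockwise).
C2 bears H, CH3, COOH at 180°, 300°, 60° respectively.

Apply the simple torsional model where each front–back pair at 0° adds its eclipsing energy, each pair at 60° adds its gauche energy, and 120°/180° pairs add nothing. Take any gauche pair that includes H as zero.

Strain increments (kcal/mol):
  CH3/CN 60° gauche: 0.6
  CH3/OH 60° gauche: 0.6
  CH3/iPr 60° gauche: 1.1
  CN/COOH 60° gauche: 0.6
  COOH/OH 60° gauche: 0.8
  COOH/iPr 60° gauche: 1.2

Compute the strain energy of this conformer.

3.2 kcal/mol

This conformer is staggered. OH at 0° is gauche with CH3 at 300° (0.6); OH at 0° is gauche with COOH at 60° (0.8); iPr at 120° is gauche with COOH at 60° (1.2); CN at 240° is gauche with CH3 at 300° (0.6). Total 3.2 kcal/mol.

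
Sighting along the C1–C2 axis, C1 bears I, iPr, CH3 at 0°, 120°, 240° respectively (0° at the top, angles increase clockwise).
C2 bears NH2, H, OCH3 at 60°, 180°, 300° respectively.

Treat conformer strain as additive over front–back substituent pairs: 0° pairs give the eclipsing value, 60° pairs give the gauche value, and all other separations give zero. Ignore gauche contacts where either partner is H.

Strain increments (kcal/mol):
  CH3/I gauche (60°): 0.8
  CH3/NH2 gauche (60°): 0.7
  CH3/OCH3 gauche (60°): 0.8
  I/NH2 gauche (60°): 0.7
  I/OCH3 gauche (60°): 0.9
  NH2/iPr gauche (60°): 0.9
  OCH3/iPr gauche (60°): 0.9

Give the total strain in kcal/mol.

This conformer is staggered. I at 0° is gauche with NH2 at 60° (0.7); I at 0° is gauche with OCH3 at 300° (0.9); iPr at 120° is gauche with NH2 at 60° (0.9); CH3 at 240° is gauche with OCH3 at 300° (0.8). Total 3.3 kcal/mol.

3.3 kcal/mol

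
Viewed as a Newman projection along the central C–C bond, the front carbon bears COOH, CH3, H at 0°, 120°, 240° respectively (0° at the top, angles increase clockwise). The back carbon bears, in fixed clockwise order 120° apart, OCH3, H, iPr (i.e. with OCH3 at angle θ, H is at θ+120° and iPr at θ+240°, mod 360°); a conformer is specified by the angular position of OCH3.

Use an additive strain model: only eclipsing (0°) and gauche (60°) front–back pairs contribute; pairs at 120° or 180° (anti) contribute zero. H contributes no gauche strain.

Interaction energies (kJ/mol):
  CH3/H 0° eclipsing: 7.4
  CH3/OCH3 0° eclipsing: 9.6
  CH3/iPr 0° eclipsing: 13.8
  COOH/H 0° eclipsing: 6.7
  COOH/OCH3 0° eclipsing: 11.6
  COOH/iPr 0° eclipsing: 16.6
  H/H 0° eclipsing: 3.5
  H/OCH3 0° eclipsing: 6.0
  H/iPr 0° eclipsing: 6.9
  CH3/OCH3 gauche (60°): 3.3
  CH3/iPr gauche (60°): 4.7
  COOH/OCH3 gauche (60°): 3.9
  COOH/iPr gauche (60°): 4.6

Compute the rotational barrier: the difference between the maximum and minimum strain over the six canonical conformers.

OCH3 at 0° (eclipsed): COOH–OCH3 eclipsed, CH3–H eclipsed, H–iPr eclipsed; 11.6 + 7.4 + 6.9 = 25.9 kJ/mol.
OCH3 at 60° (staggered): COOH–OCH3 gauche, COOH–iPr gauche, CH3–OCH3 gauche; 3.9 + 4.6 + 3.3 = 11.8 kJ/mol.
OCH3 at 120° (eclipsed): COOH–iPr eclipsed, CH3–OCH3 eclipsed, H–H eclipsed; 16.6 + 9.6 + 3.5 = 29.7 kJ/mol.
OCH3 at 180° (staggered): COOH–iPr gauche, CH3–OCH3 gauche, CH3–iPr gauche; 4.6 + 3.3 + 4.7 = 12.6 kJ/mol.
OCH3 at 240° (eclipsed): COOH–H eclipsed, CH3–iPr eclipsed, H–OCH3 eclipsed; 6.7 + 13.8 + 6.0 = 26.5 kJ/mol.
OCH3 at 300° (staggered): COOH–OCH3 gauche, CH3–iPr gauche; 3.9 + 4.7 = 8.6 kJ/mol.
Max at 120° (29.7 kJ/mol), min at 300° (8.6 kJ/mol); barrier = 21.1 kJ/mol.

21.1 kJ/mol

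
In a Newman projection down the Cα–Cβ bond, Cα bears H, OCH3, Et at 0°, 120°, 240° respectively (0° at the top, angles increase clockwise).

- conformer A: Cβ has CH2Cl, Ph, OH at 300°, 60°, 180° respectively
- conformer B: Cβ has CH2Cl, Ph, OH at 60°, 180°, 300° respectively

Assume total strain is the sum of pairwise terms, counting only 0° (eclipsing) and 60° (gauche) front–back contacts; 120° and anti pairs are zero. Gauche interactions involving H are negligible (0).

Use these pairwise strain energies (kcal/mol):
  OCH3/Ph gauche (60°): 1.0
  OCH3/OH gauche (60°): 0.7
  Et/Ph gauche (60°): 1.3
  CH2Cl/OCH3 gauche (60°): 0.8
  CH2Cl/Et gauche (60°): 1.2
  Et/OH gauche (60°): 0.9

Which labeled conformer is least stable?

B

A (staggered): OCH3(120°)/Ph(60°) gauche 1.0; OCH3(120°)/OH(180°) gauche 0.7; Et(240°)/CH2Cl(300°) gauche 1.2; Et(240°)/OH(180°) gauche 0.9 → 3.8 kcal/mol.
B (staggered): OCH3(120°)/CH2Cl(60°) gauche 0.8; OCH3(120°)/Ph(180°) gauche 1.0; Et(240°)/Ph(180°) gauche 1.3; Et(240°)/OH(300°) gauche 0.9 → 4.0 kcal/mol.
B has the highest total (4.0 kcal/mol).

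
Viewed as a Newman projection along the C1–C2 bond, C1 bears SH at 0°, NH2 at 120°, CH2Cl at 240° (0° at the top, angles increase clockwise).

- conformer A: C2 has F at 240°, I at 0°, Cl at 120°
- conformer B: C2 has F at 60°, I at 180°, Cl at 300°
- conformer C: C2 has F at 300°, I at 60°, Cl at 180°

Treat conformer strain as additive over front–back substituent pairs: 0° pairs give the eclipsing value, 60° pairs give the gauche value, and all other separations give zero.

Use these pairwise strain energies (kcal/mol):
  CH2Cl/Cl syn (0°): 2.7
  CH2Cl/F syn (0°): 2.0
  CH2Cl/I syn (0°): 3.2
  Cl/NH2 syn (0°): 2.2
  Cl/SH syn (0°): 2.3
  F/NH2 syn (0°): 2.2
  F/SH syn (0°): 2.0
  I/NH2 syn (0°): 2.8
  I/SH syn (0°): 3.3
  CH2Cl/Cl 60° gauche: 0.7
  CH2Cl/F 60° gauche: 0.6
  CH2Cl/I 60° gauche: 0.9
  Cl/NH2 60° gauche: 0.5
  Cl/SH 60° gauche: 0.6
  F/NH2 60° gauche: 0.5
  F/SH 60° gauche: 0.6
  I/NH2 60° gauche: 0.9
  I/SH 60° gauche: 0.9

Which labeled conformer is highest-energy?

A

A (eclipsed): SH–I eclipsed, NH2–Cl eclipsed, CH2Cl–F eclipsed; 3.3 + 2.2 + 2.0 = 7.5 kcal/mol.
B (staggered): SH–F gauche, SH–Cl gauche, NH2–F gauche, NH2–I gauche, CH2Cl–I gauche, CH2Cl–Cl gauche; 0.6 + 0.6 + 0.5 + 0.9 + 0.9 + 0.7 = 4.2 kcal/mol.
C (staggered): SH–F gauche, SH–I gauche, NH2–I gauche, NH2–Cl gauche, CH2Cl–F gauche, CH2Cl–Cl gauche; 0.6 + 0.9 + 0.9 + 0.5 + 0.6 + 0.7 = 4.2 kcal/mol.
A has the highest total (7.5 kcal/mol).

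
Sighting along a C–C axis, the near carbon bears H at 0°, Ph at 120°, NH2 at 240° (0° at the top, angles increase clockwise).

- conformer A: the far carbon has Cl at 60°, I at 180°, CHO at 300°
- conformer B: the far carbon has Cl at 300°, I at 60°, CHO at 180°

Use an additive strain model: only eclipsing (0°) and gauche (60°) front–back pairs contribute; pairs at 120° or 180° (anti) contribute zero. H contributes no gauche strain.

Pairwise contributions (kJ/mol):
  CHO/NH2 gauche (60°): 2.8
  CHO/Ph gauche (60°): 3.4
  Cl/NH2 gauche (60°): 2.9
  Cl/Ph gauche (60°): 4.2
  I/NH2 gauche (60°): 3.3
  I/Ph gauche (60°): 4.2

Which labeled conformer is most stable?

B

A (staggered): Ph(120°)/Cl(60°) gauche 4.2; Ph(120°)/I(180°) gauche 4.2; NH2(240°)/I(180°) gauche 3.3; NH2(240°)/CHO(300°) gauche 2.8 → 14.5 kJ/mol.
B (staggered): Ph(120°)/I(60°) gauche 4.2; Ph(120°)/CHO(180°) gauche 3.4; NH2(240°)/Cl(300°) gauche 2.9; NH2(240°)/CHO(180°) gauche 2.8 → 13.3 kJ/mol.
B has the lowest total (13.3 kJ/mol).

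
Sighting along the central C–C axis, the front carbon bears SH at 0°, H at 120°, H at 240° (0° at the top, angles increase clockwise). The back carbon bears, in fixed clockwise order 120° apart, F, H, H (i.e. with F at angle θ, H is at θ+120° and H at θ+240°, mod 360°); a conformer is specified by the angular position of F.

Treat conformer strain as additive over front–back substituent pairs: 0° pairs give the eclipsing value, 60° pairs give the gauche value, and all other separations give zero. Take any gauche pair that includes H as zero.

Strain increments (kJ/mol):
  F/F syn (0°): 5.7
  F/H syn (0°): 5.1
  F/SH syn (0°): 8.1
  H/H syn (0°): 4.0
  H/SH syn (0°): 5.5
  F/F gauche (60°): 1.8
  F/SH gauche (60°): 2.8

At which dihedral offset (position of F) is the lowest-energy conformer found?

F at 0° (eclipsed): SH–F eclipsed, H–H eclipsed, H–H eclipsed; 8.1 + 4.0 + 4.0 = 16.1 kJ/mol.
F at 60° (staggered): SH–F gauche; 2.8 = 2.8 kJ/mol.
F at 120° (eclipsed): SH–H eclipsed, H–F eclipsed, H–H eclipsed; 5.5 + 5.1 + 4.0 = 14.6 kJ/mol.
F at 180° (staggered): no non-H gauche contacts → 0.0 kJ/mol.
F at 240° (eclipsed): SH–H eclipsed, H–H eclipsed, H–F eclipsed; 5.5 + 4.0 + 5.1 = 14.6 kJ/mol.
F at 300° (staggered): SH–F gauche; 2.8 = 2.8 kJ/mol.
The minimum (0.0 kJ/mol) occurs with F at 180°.

180°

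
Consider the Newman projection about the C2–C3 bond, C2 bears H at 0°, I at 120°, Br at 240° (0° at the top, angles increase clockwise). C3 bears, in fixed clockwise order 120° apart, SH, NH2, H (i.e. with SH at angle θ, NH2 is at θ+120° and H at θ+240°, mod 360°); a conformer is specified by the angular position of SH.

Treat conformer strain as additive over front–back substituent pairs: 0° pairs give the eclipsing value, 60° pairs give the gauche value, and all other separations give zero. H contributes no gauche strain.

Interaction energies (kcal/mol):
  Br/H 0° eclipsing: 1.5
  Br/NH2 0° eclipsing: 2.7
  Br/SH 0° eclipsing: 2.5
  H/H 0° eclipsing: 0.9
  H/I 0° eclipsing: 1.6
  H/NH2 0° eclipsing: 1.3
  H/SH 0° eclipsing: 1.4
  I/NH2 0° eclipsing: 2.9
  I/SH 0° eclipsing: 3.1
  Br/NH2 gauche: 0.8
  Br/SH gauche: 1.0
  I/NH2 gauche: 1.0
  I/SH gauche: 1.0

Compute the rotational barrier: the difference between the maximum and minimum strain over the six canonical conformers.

4.7 kcal/mol

SH at 0° is eclipsed. H at 0° is eclipsed with SH at 0° (1.4); I at 120° is eclipsed with NH2 at 120° (2.9); Br at 240° is eclipsed with H at 240° (1.5). Total 5.8 kcal/mol.
SH at 60° is staggered. I at 120° is gauche with SH at 60° (1.0); I at 120° is gauche with NH2 at 180° (1.0); Br at 240° is gauche with NH2 at 180° (0.8). Total 2.8 kcal/mol.
SH at 120° is eclipsed. H at 0° is eclipsed with H at 0° (0.9); I at 120° is eclipsed with SH at 120° (3.1); Br at 240° is eclipsed with NH2 at 240° (2.7). Total 6.7 kcal/mol.
SH at 180° is staggered. I at 120° is gauche with SH at 180° (1.0); Br at 240° is gauche with SH at 180° (1.0); Br at 240° is gauche with NH2 at 300° (0.8). Total 2.8 kcal/mol.
SH at 240° is eclipsed. H at 0° is eclipsed with NH2 at 0° (1.3); I at 120° is eclipsed with H at 120° (1.6); Br at 240° is eclipsed with SH at 240° (2.5). Total 5.4 kcal/mol.
SH at 300° is staggered. I at 120° is gauche with NH2 at 60° (1.0); Br at 240° is gauche with SH at 300° (1.0). Total 2.0 kcal/mol.
Max at 120° (6.7 kcal/mol), min at 300° (2.0 kcal/mol); barrier = 4.7 kcal/mol.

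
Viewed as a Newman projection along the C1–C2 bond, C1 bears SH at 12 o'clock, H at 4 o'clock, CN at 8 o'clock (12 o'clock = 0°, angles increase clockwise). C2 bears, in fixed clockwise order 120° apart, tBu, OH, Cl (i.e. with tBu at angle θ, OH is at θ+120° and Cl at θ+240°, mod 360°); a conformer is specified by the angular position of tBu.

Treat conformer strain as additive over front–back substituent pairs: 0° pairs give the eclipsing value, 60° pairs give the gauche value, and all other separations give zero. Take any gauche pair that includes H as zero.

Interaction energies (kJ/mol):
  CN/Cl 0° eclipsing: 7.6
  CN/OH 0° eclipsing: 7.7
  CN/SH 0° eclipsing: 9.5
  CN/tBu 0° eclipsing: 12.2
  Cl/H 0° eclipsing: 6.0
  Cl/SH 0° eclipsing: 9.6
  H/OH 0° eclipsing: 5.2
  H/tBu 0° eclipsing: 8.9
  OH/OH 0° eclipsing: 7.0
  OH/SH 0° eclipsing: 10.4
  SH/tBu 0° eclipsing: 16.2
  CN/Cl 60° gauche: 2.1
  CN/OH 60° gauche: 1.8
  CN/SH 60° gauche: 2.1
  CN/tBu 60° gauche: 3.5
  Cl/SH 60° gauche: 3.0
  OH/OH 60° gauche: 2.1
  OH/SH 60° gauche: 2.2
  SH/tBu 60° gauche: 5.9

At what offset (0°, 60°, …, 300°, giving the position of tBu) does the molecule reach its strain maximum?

tBu at 0° (eclipsed): SH(0°)/tBu(0°) eclipsed 16.2; H(120°)/OH(120°) eclipsed 5.2; CN(240°)/Cl(240°) eclipsed 7.6 → 29.0 kJ/mol.
tBu at 60° (staggered): SH(0°)/tBu(60°) gauche 5.9; SH(0°)/Cl(300°) gauche 3.0; CN(240°)/OH(180°) gauche 1.8; CN(240°)/Cl(300°) gauche 2.1 → 12.8 kJ/mol.
tBu at 120° (eclipsed): SH(0°)/Cl(0°) eclipsed 9.6; H(120°)/tBu(120°) eclipsed 8.9; CN(240°)/OH(240°) eclipsed 7.7 → 26.2 kJ/mol.
tBu at 180° (staggered): SH(0°)/OH(300°) gauche 2.2; SH(0°)/Cl(60°) gauche 3.0; CN(240°)/tBu(180°) gauche 3.5; CN(240°)/OH(300°) gauche 1.8 → 10.5 kJ/mol.
tBu at 240° (eclipsed): SH(0°)/OH(0°) eclipsed 10.4; H(120°)/Cl(120°) eclipsed 6.0; CN(240°)/tBu(240°) eclipsed 12.2 → 28.6 kJ/mol.
tBu at 300° (staggered): SH(0°)/tBu(300°) gauche 5.9; SH(0°)/OH(60°) gauche 2.2; CN(240°)/tBu(300°) gauche 3.5; CN(240°)/Cl(180°) gauche 2.1 → 13.7 kJ/mol.
The maximum (29.0 kJ/mol) occurs with tBu at 0°.

0°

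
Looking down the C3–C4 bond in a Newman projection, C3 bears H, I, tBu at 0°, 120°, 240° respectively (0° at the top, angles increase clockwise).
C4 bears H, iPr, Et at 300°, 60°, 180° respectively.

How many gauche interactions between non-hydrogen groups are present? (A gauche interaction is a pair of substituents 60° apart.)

3

Non-H gauche pairs: I(120°)/iPr(60°); I(120°)/Et(180°); tBu(240°)/Et(180°) — 3 interactions.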